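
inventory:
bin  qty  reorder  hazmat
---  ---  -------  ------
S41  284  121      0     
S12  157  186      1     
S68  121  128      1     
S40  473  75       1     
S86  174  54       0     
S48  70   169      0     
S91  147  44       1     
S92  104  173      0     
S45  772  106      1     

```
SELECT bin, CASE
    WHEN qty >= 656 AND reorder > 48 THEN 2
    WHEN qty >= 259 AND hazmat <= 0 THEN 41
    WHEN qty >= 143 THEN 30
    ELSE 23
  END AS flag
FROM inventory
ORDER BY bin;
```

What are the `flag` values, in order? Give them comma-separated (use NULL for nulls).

bin=S12: qty >= 143 → 30
bin=S40: qty >= 143 → 30
bin=S41: qty >= 259 AND hazmat <= 0 → 41
bin=S45: qty >= 656 AND reorder > 48 → 2
bin=S48: ELSE → 23
bin=S68: ELSE → 23
bin=S86: qty >= 143 → 30
bin=S91: qty >= 143 → 30
bin=S92: ELSE → 23

30, 30, 41, 2, 23, 23, 30, 30, 23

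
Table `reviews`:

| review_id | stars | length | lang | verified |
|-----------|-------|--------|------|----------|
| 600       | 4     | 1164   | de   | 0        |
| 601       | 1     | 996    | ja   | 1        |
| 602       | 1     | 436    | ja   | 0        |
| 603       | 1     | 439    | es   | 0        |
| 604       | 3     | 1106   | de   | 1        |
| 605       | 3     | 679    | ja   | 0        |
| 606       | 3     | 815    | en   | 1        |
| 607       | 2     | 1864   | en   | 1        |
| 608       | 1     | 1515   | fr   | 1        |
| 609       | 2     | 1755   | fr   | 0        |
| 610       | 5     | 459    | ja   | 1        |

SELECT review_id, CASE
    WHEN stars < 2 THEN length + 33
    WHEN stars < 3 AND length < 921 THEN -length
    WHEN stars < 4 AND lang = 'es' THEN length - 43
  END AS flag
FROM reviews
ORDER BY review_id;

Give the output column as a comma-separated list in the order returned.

review_id=600: (no match → NULL) → NULL
review_id=601: stars < 2 → 1029
review_id=602: stars < 2 → 469
review_id=603: stars < 2 → 472
review_id=604: (no match → NULL) → NULL
review_id=605: (no match → NULL) → NULL
review_id=606: (no match → NULL) → NULL
review_id=607: (no match → NULL) → NULL
review_id=608: stars < 2 → 1548
review_id=609: (no match → NULL) → NULL
review_id=610: (no match → NULL) → NULL

NULL, 1029, 469, 472, NULL, NULL, NULL, NULL, 1548, NULL, NULL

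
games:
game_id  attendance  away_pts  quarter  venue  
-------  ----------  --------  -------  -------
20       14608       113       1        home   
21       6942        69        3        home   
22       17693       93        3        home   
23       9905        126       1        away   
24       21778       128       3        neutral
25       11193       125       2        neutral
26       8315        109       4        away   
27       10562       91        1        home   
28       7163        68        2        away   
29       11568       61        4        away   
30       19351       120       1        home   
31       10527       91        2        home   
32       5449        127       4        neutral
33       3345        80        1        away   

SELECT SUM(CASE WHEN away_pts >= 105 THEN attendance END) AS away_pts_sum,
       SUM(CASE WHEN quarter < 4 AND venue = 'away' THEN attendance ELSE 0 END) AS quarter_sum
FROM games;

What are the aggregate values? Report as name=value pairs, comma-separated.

away_pts_sum=90599, quarter_sum=20413

[away_pts_sum: away_pts >= 105]
game_id=20: ✓ → 14608
game_id=21: ✗
game_id=22: ✗
game_id=23: ✓ → 9905
game_id=24: ✓ → 21778
game_id=25: ✓ → 11193
game_id=26: ✓ → 8315
game_id=27: ✗
game_id=28: ✗
game_id=29: ✗
game_id=30: ✓ → 19351
game_id=31: ✗
game_id=32: ✓ → 5449
game_id=33: ✗
away_pts_sum = 14608 + 9905 + 21778 + 11193 + 8315 + 19351 + 5449 = 90599
—
[quarter_sum: quarter < 4 AND venue = 'away']
game_id=20: ✗
game_id=21: ✗
game_id=22: ✗
game_id=23: ✓ → 9905
game_id=24: ✗
game_id=25: ✗
game_id=26: ✗
game_id=27: ✗
game_id=28: ✓ → 7163
game_id=29: ✗
game_id=30: ✗
game_id=31: ✗
game_id=32: ✗
game_id=33: ✓ → 3345
quarter_sum = 9905 + 7163 + 3345 = 20413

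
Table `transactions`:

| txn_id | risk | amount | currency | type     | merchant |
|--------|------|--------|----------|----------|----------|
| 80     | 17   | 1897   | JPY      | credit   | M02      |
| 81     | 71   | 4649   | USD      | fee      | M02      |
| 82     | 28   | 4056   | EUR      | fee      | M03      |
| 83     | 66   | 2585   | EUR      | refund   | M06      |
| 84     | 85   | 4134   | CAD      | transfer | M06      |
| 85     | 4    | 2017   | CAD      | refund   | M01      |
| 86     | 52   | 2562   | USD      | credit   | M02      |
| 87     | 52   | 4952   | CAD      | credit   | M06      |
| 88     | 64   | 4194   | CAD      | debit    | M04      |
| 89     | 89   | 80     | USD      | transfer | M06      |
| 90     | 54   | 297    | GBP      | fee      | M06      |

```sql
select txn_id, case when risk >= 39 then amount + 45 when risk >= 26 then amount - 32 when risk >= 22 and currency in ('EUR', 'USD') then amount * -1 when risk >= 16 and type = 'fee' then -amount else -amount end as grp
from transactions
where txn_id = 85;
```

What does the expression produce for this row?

-2017

txn_id = 85: risk=4, amount=2017, currency=CAD, type=refund, merchant=M01.
risk >= 39 → false
risk >= 26 → false
risk >= 22 and currency in ('EUR', 'USD') → false
risk >= 16 and type = 'fee' → false
No prior WHEN matched → ELSE → -2017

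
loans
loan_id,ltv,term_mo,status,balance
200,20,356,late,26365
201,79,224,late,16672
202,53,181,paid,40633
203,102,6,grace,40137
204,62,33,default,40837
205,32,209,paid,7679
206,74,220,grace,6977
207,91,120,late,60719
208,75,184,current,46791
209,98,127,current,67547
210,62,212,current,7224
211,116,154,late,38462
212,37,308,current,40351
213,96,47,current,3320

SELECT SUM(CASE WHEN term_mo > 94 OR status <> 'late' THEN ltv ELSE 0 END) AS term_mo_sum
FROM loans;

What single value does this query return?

997

loan_id=200: ✓ → 20
loan_id=201: ✓ → 79
loan_id=202: ✓ → 53
loan_id=203: ✓ → 102
loan_id=204: ✓ → 62
loan_id=205: ✓ → 32
loan_id=206: ✓ → 74
loan_id=207: ✓ → 91
loan_id=208: ✓ → 75
loan_id=209: ✓ → 98
loan_id=210: ✓ → 62
loan_id=211: ✓ → 116
loan_id=212: ✓ → 37
loan_id=213: ✓ → 96
term_mo_sum = 20 + 79 + 53 + 102 + 62 + 32 + 74 + 91 + 75 + 98 + 62 + 116 + 37 + 96 = 997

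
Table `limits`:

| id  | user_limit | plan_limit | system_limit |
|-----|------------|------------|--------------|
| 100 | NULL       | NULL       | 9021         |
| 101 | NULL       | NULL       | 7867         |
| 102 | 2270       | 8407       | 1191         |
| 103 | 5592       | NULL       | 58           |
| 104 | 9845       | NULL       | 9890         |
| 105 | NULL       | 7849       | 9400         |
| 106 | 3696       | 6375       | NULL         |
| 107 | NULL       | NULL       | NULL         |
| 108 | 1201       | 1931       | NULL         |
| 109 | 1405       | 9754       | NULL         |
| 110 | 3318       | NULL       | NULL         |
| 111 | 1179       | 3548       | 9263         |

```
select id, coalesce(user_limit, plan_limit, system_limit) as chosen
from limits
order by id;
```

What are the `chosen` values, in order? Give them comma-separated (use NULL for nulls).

id=100: user_limit=NULL, plan_limit=NULL, system_limit=9021 → 9021
id=101: user_limit=NULL, plan_limit=NULL, system_limit=7867 → 7867
id=102: user_limit=2270 → 2270
id=103: user_limit=5592 → 5592
id=104: user_limit=9845 → 9845
id=105: user_limit=NULL, plan_limit=7849 → 7849
id=106: user_limit=3696 → 3696
id=107: user_limit=NULL, plan_limit=NULL, system_limit=NULL (all NULL) → NULL
id=108: user_limit=1201 → 1201
id=109: user_limit=1405 → 1405
id=110: user_limit=3318 → 3318
id=111: user_limit=1179 → 1179

9021, 7867, 2270, 5592, 9845, 7849, 3696, NULL, 1201, 1405, 3318, 1179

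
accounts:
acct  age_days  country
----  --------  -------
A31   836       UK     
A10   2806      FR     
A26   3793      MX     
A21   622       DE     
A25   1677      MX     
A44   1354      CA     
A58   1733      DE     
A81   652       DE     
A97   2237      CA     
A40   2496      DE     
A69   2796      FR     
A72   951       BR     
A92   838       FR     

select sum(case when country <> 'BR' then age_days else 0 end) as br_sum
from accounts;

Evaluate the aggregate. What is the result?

21840

acct=A31: ✓ → 836
acct=A10: ✓ → 2806
acct=A26: ✓ → 3793
acct=A21: ✓ → 622
acct=A25: ✓ → 1677
acct=A44: ✓ → 1354
acct=A58: ✓ → 1733
acct=A81: ✓ → 652
acct=A97: ✓ → 2237
acct=A40: ✓ → 2496
acct=A69: ✓ → 2796
acct=A72: ✗
acct=A92: ✓ → 838
br_sum = 836 + 2806 + 3793 + 622 + 1677 + 1354 + 1733 + 652 + 2237 + 2496 + 2796 + 838 = 21840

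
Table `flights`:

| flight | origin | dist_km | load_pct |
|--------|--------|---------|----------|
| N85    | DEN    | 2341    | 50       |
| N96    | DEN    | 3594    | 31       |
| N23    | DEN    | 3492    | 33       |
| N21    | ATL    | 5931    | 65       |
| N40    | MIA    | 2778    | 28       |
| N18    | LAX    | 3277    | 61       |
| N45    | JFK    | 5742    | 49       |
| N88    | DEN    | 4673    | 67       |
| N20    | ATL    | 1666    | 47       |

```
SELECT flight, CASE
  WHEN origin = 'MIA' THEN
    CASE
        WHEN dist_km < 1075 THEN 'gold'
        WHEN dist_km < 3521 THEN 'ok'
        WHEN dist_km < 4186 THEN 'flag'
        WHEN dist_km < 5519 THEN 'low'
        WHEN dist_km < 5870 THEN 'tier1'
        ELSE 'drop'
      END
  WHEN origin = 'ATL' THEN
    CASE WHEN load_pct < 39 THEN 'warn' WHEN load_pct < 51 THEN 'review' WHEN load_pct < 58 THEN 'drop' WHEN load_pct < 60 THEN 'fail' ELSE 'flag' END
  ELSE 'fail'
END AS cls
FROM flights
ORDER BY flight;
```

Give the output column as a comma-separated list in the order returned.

flight=N18: origin='LAX' → outer ELSE → fail
flight=N20: origin='ATL' → inner[load_pct < 51] → review
flight=N21: origin='ATL' → inner[ELSE] → flag
flight=N23: origin='DEN' → outer ELSE → fail
flight=N40: origin='MIA' → inner[dist_km < 3521] → ok
flight=N45: origin='JFK' → outer ELSE → fail
flight=N85: origin='DEN' → outer ELSE → fail
flight=N88: origin='DEN' → outer ELSE → fail
flight=N96: origin='DEN' → outer ELSE → fail

fail, review, flag, fail, ok, fail, fail, fail, fail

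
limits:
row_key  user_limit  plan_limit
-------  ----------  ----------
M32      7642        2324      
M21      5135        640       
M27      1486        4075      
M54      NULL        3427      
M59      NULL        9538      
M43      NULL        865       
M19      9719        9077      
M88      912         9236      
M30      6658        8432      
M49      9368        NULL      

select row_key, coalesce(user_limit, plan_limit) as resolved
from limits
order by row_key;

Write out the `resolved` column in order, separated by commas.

row_key=M19: user_limit=9719 → 9719
row_key=M21: user_limit=5135 → 5135
row_key=M27: user_limit=1486 → 1486
row_key=M30: user_limit=6658 → 6658
row_key=M32: user_limit=7642 → 7642
row_key=M43: user_limit=NULL, plan_limit=865 → 865
row_key=M49: user_limit=9368 → 9368
row_key=M54: user_limit=NULL, plan_limit=3427 → 3427
row_key=M59: user_limit=NULL, plan_limit=9538 → 9538
row_key=M88: user_limit=912 → 912

9719, 5135, 1486, 6658, 7642, 865, 9368, 3427, 9538, 912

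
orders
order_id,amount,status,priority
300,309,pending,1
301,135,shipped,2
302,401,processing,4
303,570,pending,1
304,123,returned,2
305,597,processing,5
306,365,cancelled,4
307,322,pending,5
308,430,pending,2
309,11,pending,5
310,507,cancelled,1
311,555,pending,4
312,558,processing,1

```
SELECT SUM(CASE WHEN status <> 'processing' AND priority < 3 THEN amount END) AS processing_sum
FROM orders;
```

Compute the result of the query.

order_id=300: ✓ → 309
order_id=301: ✓ → 135
order_id=302: ✗
order_id=303: ✓ → 570
order_id=304: ✓ → 123
order_id=305: ✗
order_id=306: ✗
order_id=307: ✗
order_id=308: ✓ → 430
order_id=309: ✗
order_id=310: ✓ → 507
order_id=311: ✗
order_id=312: ✗
processing_sum = 309 + 135 + 570 + 123 + 430 + 507 = 2074

2074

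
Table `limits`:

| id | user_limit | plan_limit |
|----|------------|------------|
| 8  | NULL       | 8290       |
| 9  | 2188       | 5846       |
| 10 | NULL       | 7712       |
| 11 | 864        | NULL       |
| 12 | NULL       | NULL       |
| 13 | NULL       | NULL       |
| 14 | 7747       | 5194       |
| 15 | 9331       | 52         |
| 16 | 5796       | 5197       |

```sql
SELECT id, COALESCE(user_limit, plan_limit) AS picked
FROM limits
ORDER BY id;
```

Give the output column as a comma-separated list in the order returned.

8290, 2188, 7712, 864, NULL, NULL, 7747, 9331, 5796

id=8: user_limit=NULL, plan_limit=8290 → 8290
id=9: user_limit=2188 → 2188
id=10: user_limit=NULL, plan_limit=7712 → 7712
id=11: user_limit=864 → 864
id=12: user_limit=NULL, plan_limit=NULL (all NULL) → NULL
id=13: user_limit=NULL, plan_limit=NULL (all NULL) → NULL
id=14: user_limit=7747 → 7747
id=15: user_limit=9331 → 9331
id=16: user_limit=5796 → 5796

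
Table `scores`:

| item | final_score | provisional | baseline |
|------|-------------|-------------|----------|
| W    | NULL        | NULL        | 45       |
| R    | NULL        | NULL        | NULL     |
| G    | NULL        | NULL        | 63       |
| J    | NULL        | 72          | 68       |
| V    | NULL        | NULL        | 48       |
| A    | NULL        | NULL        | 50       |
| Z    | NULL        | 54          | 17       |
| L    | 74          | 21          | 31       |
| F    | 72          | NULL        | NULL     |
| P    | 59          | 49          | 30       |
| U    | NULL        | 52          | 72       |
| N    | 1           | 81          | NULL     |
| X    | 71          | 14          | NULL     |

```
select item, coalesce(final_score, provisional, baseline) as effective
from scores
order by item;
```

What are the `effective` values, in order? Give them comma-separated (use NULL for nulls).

50, 72, 63, 72, 74, 1, 59, NULL, 52, 48, 45, 71, 54

item=A: final_score=NULL, provisional=NULL, baseline=50 → 50
item=F: final_score=72 → 72
item=G: final_score=NULL, provisional=NULL, baseline=63 → 63
item=J: final_score=NULL, provisional=72 → 72
item=L: final_score=74 → 74
item=N: final_score=1 → 1
item=P: final_score=59 → 59
item=R: final_score=NULL, provisional=NULL, baseline=NULL (all NULL) → NULL
item=U: final_score=NULL, provisional=52 → 52
item=V: final_score=NULL, provisional=NULL, baseline=48 → 48
item=W: final_score=NULL, provisional=NULL, baseline=45 → 45
item=X: final_score=71 → 71
item=Z: final_score=NULL, provisional=54 → 54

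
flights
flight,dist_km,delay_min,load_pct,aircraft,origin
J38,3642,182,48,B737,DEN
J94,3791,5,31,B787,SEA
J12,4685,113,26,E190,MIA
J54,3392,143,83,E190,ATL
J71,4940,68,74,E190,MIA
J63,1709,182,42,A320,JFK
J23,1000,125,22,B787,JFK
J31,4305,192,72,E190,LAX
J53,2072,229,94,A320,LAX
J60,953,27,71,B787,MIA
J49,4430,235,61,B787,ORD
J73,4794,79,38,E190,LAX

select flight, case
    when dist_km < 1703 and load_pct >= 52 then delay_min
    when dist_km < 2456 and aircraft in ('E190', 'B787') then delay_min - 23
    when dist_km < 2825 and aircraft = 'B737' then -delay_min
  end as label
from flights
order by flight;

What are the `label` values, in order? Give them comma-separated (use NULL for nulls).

NULL, 102, NULL, NULL, NULL, NULL, NULL, 27, NULL, NULL, NULL, NULL

flight=J12: (no match → NULL) → NULL
flight=J23: dist_km < 2456 and aircraft in ('E190', 'B787') → 102
flight=J31: (no match → NULL) → NULL
flight=J38: (no match → NULL) → NULL
flight=J49: (no match → NULL) → NULL
flight=J53: (no match → NULL) → NULL
flight=J54: (no match → NULL) → NULL
flight=J60: dist_km < 1703 and load_pct >= 52 → 27
flight=J63: (no match → NULL) → NULL
flight=J71: (no match → NULL) → NULL
flight=J73: (no match → NULL) → NULL
flight=J94: (no match → NULL) → NULL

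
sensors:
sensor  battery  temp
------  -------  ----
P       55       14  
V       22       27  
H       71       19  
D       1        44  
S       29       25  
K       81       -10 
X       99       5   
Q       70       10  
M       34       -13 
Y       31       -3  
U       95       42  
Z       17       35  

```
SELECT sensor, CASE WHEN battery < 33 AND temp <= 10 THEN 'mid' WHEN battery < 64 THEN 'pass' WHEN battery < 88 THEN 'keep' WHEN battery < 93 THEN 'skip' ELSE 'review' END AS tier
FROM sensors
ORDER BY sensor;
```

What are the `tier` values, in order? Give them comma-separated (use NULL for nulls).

sensor=D: battery < 64 → pass
sensor=H: battery < 88 → keep
sensor=K: battery < 88 → keep
sensor=M: battery < 64 → pass
sensor=P: battery < 64 → pass
sensor=Q: battery < 88 → keep
sensor=S: battery < 64 → pass
sensor=U: ELSE → review
sensor=V: battery < 64 → pass
sensor=X: ELSE → review
sensor=Y: battery < 33 AND temp <= 10 → mid
sensor=Z: battery < 64 → pass

pass, keep, keep, pass, pass, keep, pass, review, pass, review, mid, pass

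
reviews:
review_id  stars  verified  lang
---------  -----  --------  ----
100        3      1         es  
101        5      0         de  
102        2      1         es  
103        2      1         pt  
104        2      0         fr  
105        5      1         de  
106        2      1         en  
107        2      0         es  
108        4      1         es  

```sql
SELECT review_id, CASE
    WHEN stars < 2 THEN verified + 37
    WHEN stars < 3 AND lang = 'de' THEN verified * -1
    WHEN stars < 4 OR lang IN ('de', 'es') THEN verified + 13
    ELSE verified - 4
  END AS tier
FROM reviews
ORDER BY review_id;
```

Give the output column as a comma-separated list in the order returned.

review_id=100: stars < 4 OR lang IN ('de', 'es') → 14
review_id=101: stars < 4 OR lang IN ('de', 'es') → 13
review_id=102: stars < 4 OR lang IN ('de', 'es') → 14
review_id=103: stars < 4 OR lang IN ('de', 'es') → 14
review_id=104: stars < 4 OR lang IN ('de', 'es') → 13
review_id=105: stars < 4 OR lang IN ('de', 'es') → 14
review_id=106: stars < 4 OR lang IN ('de', 'es') → 14
review_id=107: stars < 4 OR lang IN ('de', 'es') → 13
review_id=108: stars < 4 OR lang IN ('de', 'es') → 14

14, 13, 14, 14, 13, 14, 14, 13, 14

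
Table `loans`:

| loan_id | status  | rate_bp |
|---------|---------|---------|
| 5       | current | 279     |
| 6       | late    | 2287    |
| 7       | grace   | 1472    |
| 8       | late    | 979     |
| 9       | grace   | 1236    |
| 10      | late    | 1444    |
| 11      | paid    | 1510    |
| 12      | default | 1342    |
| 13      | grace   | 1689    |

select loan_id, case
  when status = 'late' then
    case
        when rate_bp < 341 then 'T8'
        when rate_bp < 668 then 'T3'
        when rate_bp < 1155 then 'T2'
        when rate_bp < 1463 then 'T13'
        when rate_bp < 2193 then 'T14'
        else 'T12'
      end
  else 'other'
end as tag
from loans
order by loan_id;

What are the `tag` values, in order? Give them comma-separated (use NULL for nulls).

other, T12, other, T2, other, T13, other, other, other

loan_id=5: status='current' → outer ELSE → other
loan_id=6: status='late' → inner[ELSE] → T12
loan_id=7: status='grace' → outer ELSE → other
loan_id=8: status='late' → inner[rate_bp < 1155] → T2
loan_id=9: status='grace' → outer ELSE → other
loan_id=10: status='late' → inner[rate_bp < 1463] → T13
loan_id=11: status='paid' → outer ELSE → other
loan_id=12: status='default' → outer ELSE → other
loan_id=13: status='grace' → outer ELSE → other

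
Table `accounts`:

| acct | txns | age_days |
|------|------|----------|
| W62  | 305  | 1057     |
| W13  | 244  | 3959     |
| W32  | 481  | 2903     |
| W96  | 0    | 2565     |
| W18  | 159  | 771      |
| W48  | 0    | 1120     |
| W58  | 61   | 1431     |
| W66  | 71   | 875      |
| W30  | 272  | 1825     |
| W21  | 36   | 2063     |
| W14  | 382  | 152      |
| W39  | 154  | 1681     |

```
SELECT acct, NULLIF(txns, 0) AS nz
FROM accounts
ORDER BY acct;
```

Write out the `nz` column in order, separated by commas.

244, 382, 159, 36, 272, 481, 154, NULL, 61, 305, 71, NULL

acct=W13: txns=244 vs 0: differ → 244
acct=W14: txns=382 vs 0: differ → 382
acct=W18: txns=159 vs 0: differ → 159
acct=W21: txns=36 vs 0: differ → 36
acct=W30: txns=272 vs 0: differ → 272
acct=W32: txns=481 vs 0: differ → 481
acct=W39: txns=154 vs 0: differ → 154
acct=W48: txns=0 vs 0: equal → NULL
acct=W58: txns=61 vs 0: differ → 61
acct=W62: txns=305 vs 0: differ → 305
acct=W66: txns=71 vs 0: differ → 71
acct=W96: txns=0 vs 0: equal → NULL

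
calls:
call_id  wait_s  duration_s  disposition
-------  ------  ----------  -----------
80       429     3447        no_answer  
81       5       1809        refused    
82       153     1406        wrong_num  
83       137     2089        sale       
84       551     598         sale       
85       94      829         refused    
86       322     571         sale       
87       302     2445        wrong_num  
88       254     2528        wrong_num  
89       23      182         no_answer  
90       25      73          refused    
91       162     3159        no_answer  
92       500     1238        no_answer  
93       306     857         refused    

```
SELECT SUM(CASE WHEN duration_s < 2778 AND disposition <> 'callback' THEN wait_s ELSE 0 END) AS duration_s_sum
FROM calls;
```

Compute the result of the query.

call_id=80: ✗
call_id=81: ✓ → 5
call_id=82: ✓ → 153
call_id=83: ✓ → 137
call_id=84: ✓ → 551
call_id=85: ✓ → 94
call_id=86: ✓ → 322
call_id=87: ✓ → 302
call_id=88: ✓ → 254
call_id=89: ✓ → 23
call_id=90: ✓ → 25
call_id=91: ✗
call_id=92: ✓ → 500
call_id=93: ✓ → 306
duration_s_sum = 5 + 153 + 137 + 551 + 94 + 322 + 302 + 254 + 23 + 25 + 500 + 306 = 2672

2672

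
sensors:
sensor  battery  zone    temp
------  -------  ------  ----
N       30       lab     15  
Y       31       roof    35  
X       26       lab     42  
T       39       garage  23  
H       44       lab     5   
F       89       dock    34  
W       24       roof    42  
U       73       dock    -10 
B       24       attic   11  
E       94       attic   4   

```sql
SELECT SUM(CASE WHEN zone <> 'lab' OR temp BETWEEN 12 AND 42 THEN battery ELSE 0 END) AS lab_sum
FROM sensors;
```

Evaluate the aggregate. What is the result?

sensor=N: ✓ → 30
sensor=Y: ✓ → 31
sensor=X: ✓ → 26
sensor=T: ✓ → 39
sensor=H: ✗
sensor=F: ✓ → 89
sensor=W: ✓ → 24
sensor=U: ✓ → 73
sensor=B: ✓ → 24
sensor=E: ✓ → 94
lab_sum = 30 + 31 + 26 + 39 + 89 + 24 + 73 + 24 + 94 = 430

430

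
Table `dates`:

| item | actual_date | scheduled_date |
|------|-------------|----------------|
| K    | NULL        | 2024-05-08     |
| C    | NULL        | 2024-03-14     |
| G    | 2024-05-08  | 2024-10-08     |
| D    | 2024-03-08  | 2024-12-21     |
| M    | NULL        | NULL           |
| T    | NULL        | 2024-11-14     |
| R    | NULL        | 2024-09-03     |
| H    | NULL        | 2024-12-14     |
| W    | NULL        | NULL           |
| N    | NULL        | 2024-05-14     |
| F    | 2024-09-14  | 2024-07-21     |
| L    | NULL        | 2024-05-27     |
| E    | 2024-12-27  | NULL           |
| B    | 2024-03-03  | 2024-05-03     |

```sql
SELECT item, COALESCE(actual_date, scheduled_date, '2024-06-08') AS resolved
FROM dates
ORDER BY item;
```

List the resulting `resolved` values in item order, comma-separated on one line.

2024-03-03, 2024-03-14, 2024-03-08, 2024-12-27, 2024-09-14, 2024-05-08, 2024-12-14, 2024-05-08, 2024-05-27, 2024-06-08, 2024-05-14, 2024-09-03, 2024-11-14, 2024-06-08

item=B: actual_date=2024-03-03 → 2024-03-03
item=C: actual_date=NULL, scheduled_date=2024-03-14 → 2024-03-14
item=D: actual_date=2024-03-08 → 2024-03-08
item=E: actual_date=2024-12-27 → 2024-12-27
item=F: actual_date=2024-09-14 → 2024-09-14
item=G: actual_date=2024-05-08 → 2024-05-08
item=H: actual_date=NULL, scheduled_date=2024-12-14 → 2024-12-14
item=K: actual_date=NULL, scheduled_date=2024-05-08 → 2024-05-08
item=L: actual_date=NULL, scheduled_date=2024-05-27 → 2024-05-27
item=M: actual_date=NULL, scheduled_date=NULL, → literal 2024-06-08 → 2024-06-08
item=N: actual_date=NULL, scheduled_date=2024-05-14 → 2024-05-14
item=R: actual_date=NULL, scheduled_date=2024-09-03 → 2024-09-03
item=T: actual_date=NULL, scheduled_date=2024-11-14 → 2024-11-14
item=W: actual_date=NULL, scheduled_date=NULL, → literal 2024-06-08 → 2024-06-08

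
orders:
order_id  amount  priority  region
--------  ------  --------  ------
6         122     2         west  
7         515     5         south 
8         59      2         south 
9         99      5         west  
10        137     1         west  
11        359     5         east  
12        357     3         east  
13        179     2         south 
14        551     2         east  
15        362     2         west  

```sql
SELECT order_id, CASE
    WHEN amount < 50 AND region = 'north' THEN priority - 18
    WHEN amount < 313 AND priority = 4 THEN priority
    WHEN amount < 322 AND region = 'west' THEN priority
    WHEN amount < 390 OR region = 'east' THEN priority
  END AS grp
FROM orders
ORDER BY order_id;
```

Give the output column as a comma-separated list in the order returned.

2, NULL, 2, 5, 1, 5, 3, 2, 2, 2

order_id=6: amount < 322 AND region = 'west' → 2
order_id=7: (no match → NULL) → NULL
order_id=8: amount < 390 OR region = 'east' → 2
order_id=9: amount < 322 AND region = 'west' → 5
order_id=10: amount < 322 AND region = 'west' → 1
order_id=11: amount < 390 OR region = 'east' → 5
order_id=12: amount < 390 OR region = 'east' → 3
order_id=13: amount < 390 OR region = 'east' → 2
order_id=14: amount < 390 OR region = 'east' → 2
order_id=15: amount < 390 OR region = 'east' → 2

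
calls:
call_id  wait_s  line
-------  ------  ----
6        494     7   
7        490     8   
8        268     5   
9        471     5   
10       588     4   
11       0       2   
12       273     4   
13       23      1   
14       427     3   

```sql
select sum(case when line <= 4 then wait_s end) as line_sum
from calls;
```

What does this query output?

call_id=6: ✗
call_id=7: ✗
call_id=8: ✗
call_id=9: ✗
call_id=10: ✓ → 588
call_id=11: ✓ → 0
call_id=12: ✓ → 273
call_id=13: ✓ → 23
call_id=14: ✓ → 427
line_sum = 588 + 273 + 23 + 427 = 1311

1311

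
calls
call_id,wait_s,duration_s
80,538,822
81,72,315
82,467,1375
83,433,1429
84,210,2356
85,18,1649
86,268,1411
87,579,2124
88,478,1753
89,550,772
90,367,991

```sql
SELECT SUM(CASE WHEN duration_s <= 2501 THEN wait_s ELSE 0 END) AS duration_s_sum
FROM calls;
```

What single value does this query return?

3980

call_id=80: ✓ → 538
call_id=81: ✓ → 72
call_id=82: ✓ → 467
call_id=83: ✓ → 433
call_id=84: ✓ → 210
call_id=85: ✓ → 18
call_id=86: ✓ → 268
call_id=87: ✓ → 579
call_id=88: ✓ → 478
call_id=89: ✓ → 550
call_id=90: ✓ → 367
duration_s_sum = 538 + 72 + 467 + 433 + 210 + 18 + 268 + 579 + 478 + 550 + 367 = 3980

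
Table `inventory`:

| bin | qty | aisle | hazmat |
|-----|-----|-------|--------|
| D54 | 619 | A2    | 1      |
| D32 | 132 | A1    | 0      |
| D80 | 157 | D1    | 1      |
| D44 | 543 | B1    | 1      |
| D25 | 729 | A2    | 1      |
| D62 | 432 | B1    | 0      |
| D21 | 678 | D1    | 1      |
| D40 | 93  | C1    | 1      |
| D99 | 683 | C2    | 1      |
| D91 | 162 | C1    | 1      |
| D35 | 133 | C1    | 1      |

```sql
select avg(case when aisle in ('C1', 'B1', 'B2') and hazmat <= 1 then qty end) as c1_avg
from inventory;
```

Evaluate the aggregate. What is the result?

bin=D54: ✗
bin=D32: ✗
bin=D80: ✗
bin=D44: ✓ → 543
bin=D25: ✗
bin=D62: ✓ → 432
bin=D21: ✗
bin=D40: ✓ → 93
bin=D99: ✗
bin=D91: ✓ → 162
bin=D35: ✓ → 133
c1_avg = (543 + 432 + 93 + 162 + 133) / 5 = 272.6

272.6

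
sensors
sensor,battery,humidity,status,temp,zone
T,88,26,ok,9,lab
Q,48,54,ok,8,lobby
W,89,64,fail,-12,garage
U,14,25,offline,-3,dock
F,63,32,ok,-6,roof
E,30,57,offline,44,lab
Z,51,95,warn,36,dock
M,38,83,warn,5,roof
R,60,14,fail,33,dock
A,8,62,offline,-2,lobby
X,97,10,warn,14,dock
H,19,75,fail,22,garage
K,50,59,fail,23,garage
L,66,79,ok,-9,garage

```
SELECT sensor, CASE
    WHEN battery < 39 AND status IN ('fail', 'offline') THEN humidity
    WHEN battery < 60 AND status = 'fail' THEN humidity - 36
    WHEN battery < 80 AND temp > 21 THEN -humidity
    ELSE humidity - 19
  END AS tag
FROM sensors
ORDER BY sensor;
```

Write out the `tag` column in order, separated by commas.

sensor=A: battery < 39 AND status IN ('fail', 'offline') → 62
sensor=E: battery < 39 AND status IN ('fail', 'offline') → 57
sensor=F: ELSE → 13
sensor=H: battery < 39 AND status IN ('fail', 'offline') → 75
sensor=K: battery < 60 AND status = 'fail' → 23
sensor=L: ELSE → 60
sensor=M: ELSE → 64
sensor=Q: ELSE → 35
sensor=R: battery < 80 AND temp > 21 → -14
sensor=T: ELSE → 7
sensor=U: battery < 39 AND status IN ('fail', 'offline') → 25
sensor=W: ELSE → 45
sensor=X: ELSE → -9
sensor=Z: battery < 80 AND temp > 21 → -95

62, 57, 13, 75, 23, 60, 64, 35, -14, 7, 25, 45, -9, -95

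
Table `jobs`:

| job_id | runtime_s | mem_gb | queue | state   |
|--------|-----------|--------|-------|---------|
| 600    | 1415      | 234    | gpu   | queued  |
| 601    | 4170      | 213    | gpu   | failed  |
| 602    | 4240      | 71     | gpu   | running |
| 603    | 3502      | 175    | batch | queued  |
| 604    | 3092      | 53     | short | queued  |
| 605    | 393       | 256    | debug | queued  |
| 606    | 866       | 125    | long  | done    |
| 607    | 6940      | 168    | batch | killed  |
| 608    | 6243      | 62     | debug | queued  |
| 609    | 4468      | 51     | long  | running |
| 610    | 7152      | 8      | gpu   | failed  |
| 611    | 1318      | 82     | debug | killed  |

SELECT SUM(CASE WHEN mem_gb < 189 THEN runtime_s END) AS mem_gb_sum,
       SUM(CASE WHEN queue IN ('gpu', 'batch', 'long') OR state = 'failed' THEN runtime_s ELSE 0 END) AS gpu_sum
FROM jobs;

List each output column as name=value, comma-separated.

mem_gb_sum=37821, gpu_sum=32753

[mem_gb_sum: mem_gb < 189]
job_id=600: ✗
job_id=601: ✗
job_id=602: ✓ → 4240
job_id=603: ✓ → 3502
job_id=604: ✓ → 3092
job_id=605: ✗
job_id=606: ✓ → 866
job_id=607: ✓ → 6940
job_id=608: ✓ → 6243
job_id=609: ✓ → 4468
job_id=610: ✓ → 7152
job_id=611: ✓ → 1318
mem_gb_sum = 4240 + 3502 + 3092 + 866 + 6940 + 6243 + 4468 + 7152 + 1318 = 37821
—
[gpu_sum: queue IN ('gpu', 'batch', 'long') OR state = 'failed']
job_id=600: ✓ → 1415
job_id=601: ✓ → 4170
job_id=602: ✓ → 4240
job_id=603: ✓ → 3502
job_id=604: ✗
job_id=605: ✗
job_id=606: ✓ → 866
job_id=607: ✓ → 6940
job_id=608: ✗
job_id=609: ✓ → 4468
job_id=610: ✓ → 7152
job_id=611: ✗
gpu_sum = 1415 + 4170 + 4240 + 3502 + 866 + 6940 + 4468 + 7152 = 32753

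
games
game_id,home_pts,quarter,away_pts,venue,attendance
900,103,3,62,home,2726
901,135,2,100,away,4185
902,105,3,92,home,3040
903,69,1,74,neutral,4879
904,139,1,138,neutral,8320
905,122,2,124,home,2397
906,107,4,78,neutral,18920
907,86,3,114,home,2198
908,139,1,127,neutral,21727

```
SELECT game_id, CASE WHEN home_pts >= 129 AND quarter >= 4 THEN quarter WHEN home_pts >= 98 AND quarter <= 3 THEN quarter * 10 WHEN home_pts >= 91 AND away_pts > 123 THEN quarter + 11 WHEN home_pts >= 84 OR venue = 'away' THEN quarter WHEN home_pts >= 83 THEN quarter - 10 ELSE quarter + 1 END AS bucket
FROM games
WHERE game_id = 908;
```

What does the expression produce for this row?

10

game_id = 908: home_pts=139, quarter=1, away_pts=127, venue=neutral, attendance=21727.
home_pts >= 129 AND quarter >= 4 → false
home_pts >= 98 AND quarter <= 3 → true → 10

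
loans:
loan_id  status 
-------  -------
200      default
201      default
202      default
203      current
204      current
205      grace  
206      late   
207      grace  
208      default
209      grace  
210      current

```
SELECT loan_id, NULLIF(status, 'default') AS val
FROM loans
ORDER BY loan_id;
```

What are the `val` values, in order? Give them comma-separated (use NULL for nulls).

NULL, NULL, NULL, current, current, grace, late, grace, NULL, grace, current

loan_id=200: status=default vs default: equal → NULL
loan_id=201: status=default vs default: equal → NULL
loan_id=202: status=default vs default: equal → NULL
loan_id=203: status=current vs default: differ → current
loan_id=204: status=current vs default: differ → current
loan_id=205: status=grace vs default: differ → grace
loan_id=206: status=late vs default: differ → late
loan_id=207: status=grace vs default: differ → grace
loan_id=208: status=default vs default: equal → NULL
loan_id=209: status=grace vs default: differ → grace
loan_id=210: status=current vs default: differ → current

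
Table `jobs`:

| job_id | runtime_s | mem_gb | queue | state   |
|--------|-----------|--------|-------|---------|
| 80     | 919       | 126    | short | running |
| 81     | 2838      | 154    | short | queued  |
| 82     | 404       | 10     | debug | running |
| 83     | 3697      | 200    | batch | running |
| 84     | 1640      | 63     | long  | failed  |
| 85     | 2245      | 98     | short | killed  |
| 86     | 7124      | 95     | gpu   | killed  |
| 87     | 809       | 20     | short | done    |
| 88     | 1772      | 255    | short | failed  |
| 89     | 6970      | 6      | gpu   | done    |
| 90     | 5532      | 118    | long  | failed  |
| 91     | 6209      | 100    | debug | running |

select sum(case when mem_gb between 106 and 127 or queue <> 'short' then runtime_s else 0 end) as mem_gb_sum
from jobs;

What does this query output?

32495

job_id=80: ✓ → 919
job_id=81: ✗
job_id=82: ✓ → 404
job_id=83: ✓ → 3697
job_id=84: ✓ → 1640
job_id=85: ✗
job_id=86: ✓ → 7124
job_id=87: ✗
job_id=88: ✗
job_id=89: ✓ → 6970
job_id=90: ✓ → 5532
job_id=91: ✓ → 6209
mem_gb_sum = 919 + 404 + 3697 + 1640 + 7124 + 6970 + 5532 + 6209 = 32495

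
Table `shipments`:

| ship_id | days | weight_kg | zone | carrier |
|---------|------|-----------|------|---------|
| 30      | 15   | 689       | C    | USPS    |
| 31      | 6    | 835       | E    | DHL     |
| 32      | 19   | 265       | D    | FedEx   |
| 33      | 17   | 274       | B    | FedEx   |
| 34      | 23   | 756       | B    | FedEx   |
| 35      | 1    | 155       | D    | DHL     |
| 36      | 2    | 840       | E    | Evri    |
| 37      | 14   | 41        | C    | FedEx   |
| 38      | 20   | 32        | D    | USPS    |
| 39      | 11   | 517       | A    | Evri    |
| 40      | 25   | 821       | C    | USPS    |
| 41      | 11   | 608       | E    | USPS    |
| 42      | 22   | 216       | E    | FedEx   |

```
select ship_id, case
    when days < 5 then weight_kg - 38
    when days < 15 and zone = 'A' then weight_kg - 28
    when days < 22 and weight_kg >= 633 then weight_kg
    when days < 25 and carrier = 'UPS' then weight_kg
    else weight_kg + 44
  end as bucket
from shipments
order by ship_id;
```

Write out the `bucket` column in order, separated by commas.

ship_id=30: days < 22 and weight_kg >= 633 → 689
ship_id=31: days < 22 and weight_kg >= 633 → 835
ship_id=32: ELSE → 309
ship_id=33: ELSE → 318
ship_id=34: ELSE → 800
ship_id=35: days < 5 → 117
ship_id=36: days < 5 → 802
ship_id=37: ELSE → 85
ship_id=38: ELSE → 76
ship_id=39: days < 15 and zone = 'A' → 489
ship_id=40: ELSE → 865
ship_id=41: ELSE → 652
ship_id=42: ELSE → 260

689, 835, 309, 318, 800, 117, 802, 85, 76, 489, 865, 652, 260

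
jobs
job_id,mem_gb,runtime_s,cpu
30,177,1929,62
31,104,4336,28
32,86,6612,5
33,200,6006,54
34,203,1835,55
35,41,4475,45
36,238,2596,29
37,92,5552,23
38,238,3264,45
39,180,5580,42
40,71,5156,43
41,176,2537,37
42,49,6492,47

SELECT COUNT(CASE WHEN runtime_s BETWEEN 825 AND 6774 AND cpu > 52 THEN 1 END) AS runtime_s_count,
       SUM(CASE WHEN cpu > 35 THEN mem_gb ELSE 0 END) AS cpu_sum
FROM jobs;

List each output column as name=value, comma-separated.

runtime_s_count=3, cpu_sum=1335

[runtime_s_count: runtime_s BETWEEN 825 AND 6774 AND cpu > 52]
job_id=30: ✓ → 1
job_id=31: ✗
job_id=32: ✗
job_id=33: ✓ → 1
job_id=34: ✓ → 1
job_id=35: ✗
job_id=36: ✗
job_id=37: ✗
job_id=38: ✗
job_id=39: ✗
job_id=40: ✗
job_id=41: ✗
job_id=42: ✗
runtime_s_count = COUNT(1, 1, 1) = 3
—
[cpu_sum: cpu > 35]
job_id=30: ✓ → 177
job_id=31: ✗
job_id=32: ✗
job_id=33: ✓ → 200
job_id=34: ✓ → 203
job_id=35: ✓ → 41
job_id=36: ✗
job_id=37: ✗
job_id=38: ✓ → 238
job_id=39: ✓ → 180
job_id=40: ✓ → 71
job_id=41: ✓ → 176
job_id=42: ✓ → 49
cpu_sum = 177 + 200 + 203 + 41 + 238 + 180 + 71 + 176 + 49 = 1335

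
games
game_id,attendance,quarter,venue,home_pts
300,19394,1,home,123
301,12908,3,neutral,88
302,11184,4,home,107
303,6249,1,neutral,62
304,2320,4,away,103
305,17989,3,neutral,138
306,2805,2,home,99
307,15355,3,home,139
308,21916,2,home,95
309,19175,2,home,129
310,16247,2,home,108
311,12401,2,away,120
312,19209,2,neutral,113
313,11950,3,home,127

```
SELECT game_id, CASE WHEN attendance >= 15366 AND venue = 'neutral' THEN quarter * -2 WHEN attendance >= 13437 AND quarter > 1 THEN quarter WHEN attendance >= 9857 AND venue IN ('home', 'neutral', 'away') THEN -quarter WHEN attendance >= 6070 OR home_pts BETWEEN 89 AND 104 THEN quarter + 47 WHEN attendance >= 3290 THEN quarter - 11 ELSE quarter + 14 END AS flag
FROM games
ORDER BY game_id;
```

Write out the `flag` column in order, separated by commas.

game_id=300: attendance >= 9857 AND venue IN ('home', 'neutral', 'away') → -1
game_id=301: attendance >= 9857 AND venue IN ('home', 'neutral', 'away') → -3
game_id=302: attendance >= 9857 AND venue IN ('home', 'neutral', 'away') → -4
game_id=303: attendance >= 6070 OR home_pts BETWEEN 89 AND 104 → 48
game_id=304: attendance >= 6070 OR home_pts BETWEEN 89 AND 104 → 51
game_id=305: attendance >= 15366 AND venue = 'neutral' → -6
game_id=306: attendance >= 6070 OR home_pts BETWEEN 89 AND 104 → 49
game_id=307: attendance >= 13437 AND quarter > 1 → 3
game_id=308: attendance >= 13437 AND quarter > 1 → 2
game_id=309: attendance >= 13437 AND quarter > 1 → 2
game_id=310: attendance >= 13437 AND quarter > 1 → 2
game_id=311: attendance >= 9857 AND venue IN ('home', 'neutral', 'away') → -2
game_id=312: attendance >= 15366 AND venue = 'neutral' → -4
game_id=313: attendance >= 9857 AND venue IN ('home', 'neutral', 'away') → -3

-1, -3, -4, 48, 51, -6, 49, 3, 2, 2, 2, -2, -4, -3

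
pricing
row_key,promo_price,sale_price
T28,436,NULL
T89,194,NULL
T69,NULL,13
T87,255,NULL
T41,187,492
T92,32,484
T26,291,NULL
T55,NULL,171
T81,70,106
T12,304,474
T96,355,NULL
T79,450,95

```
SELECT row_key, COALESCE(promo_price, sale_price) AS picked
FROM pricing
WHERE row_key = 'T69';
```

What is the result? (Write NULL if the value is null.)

13

row_key = T69: promo_price=NULL, sale_price=13.
promo_price=NULL, sale_price=13 → 13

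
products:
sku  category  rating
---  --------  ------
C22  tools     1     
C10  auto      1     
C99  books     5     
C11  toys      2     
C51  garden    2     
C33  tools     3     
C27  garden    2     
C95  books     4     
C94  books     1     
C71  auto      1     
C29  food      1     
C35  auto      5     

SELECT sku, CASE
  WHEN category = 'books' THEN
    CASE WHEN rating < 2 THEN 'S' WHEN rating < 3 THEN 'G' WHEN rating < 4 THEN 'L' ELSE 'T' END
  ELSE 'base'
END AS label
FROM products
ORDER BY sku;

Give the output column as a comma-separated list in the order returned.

sku=C10: category='auto' → outer ELSE → base
sku=C11: category='toys' → outer ELSE → base
sku=C22: category='tools' → outer ELSE → base
sku=C27: category='garden' → outer ELSE → base
sku=C29: category='food' → outer ELSE → base
sku=C33: category='tools' → outer ELSE → base
sku=C35: category='auto' → outer ELSE → base
sku=C51: category='garden' → outer ELSE → base
sku=C71: category='auto' → outer ELSE → base
sku=C94: category='books' → inner[rating < 2] → S
sku=C95: category='books' → inner[ELSE] → T
sku=C99: category='books' → inner[ELSE] → T

base, base, base, base, base, base, base, base, base, S, T, T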